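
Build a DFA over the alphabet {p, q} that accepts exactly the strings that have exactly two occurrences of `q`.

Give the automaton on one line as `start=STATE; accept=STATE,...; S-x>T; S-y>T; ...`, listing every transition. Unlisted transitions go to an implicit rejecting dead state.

Only the number of `q`s matters, and only up to 3. Make a chain A → B → C → D advanced by each `q` (with D absorbing); every other symbol self-loops. The accepting set is {C}.
With 4 states:
       p  q 
>  A   A  B 
   B   B  C 
 * C   C  D 
   D   D  D 
(> = start, * = accepting)

start=A; accept=C; A-p>A; A-q>B; B-p>B; B-q>C; C-p>C; C-q>D; D-p>D; D-q>D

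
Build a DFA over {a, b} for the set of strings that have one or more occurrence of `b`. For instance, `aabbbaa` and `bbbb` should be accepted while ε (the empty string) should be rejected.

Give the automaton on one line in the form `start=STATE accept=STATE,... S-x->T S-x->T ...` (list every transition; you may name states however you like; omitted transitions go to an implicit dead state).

Count `b`s, saturating at 2: state q0 means no `b` yet, q1 means one `b` seen, q2 means more than one. Each `b` increments (capped at q2); other symbols loop. Accept from {q1, q2}.
A 3-state machine:
        a   b  
>  q0   q0  q1 
 * q1   q1  q2 
 * q2   q2  q2 
(> = start, * = accepting)

start=q0 accept=q1,q2 q0-a->q0 q0-b->q1 q1-a->q1 q1-b->q2 q2-a->q2 q2-b->q2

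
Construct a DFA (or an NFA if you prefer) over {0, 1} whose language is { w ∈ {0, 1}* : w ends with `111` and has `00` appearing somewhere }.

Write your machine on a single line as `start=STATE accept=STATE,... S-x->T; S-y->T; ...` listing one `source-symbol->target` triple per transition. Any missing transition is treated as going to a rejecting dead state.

start=q0; accept=q5; q0-0->q1; q0-1->q0; q1-0->q2; q1-1->q0; q2-0->q2; q2-1->q3; q3-0->q2; q3-1->q4; q4-0->q2; q4-1->q5; q5-0->q2; q5-1->q5

Build one automaton per condition and run them in lockstep. The first has 4 states tracking how much of the suffix `111` has currently been matched; the second has 3 states tracking whether and how much of `00` has been seen. A product state is a pair (one from each), accepting exactly when both do. Minimizing collapses redundant product states.
6 states suffice.
        0   1  
>  q0   q1  q0 
   q1   q2  q0 
   q2   q2  q3 
   q3   q2  q4 
   q4   q2  q5 
 * q5   q2  q5 
(> = start, * = accepting)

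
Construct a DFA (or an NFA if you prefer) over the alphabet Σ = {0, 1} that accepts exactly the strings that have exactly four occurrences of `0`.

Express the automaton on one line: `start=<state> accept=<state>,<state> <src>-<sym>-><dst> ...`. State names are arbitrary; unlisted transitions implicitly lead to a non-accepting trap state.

start=A accept=E A-0->B A-1->A B-0->C B-1->B C-0->D C-1->C D-0->E D-1->D E-0->F E-1->E F-0->F F-1->F

Only the number of `0`s matters, and only up to 5. Make a chain A → B → C → D → E → F advanced by each `0` (with F absorbing); every other symbol self-loops. The accepting set is {E}.
With 6 states:
       0  1 
>  A   B  A 
   B   C  B 
   C   D  C 
   D   E  D 
 * E   F  E 
   F   F  F 
(> = start, * = accepting)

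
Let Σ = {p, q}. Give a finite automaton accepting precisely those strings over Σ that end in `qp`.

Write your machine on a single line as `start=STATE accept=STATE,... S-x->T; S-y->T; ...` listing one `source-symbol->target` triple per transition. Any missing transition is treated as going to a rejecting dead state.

Let each state record the length of the longest suffix of the input read so far that is also a prefix of `qp`. s1 means the last symbol is `q`; s2 means the last 2 symbols are `qp`. Accept only at s2, where the string currently ends in `qp`.
3 states suffice.
        p   q  
>  s0   s0  s1 
   s1   s2  s1 
 * s2   s0  s1 
(> = start, * = accepting)

start=s0; accept=s2; s0-p->s0; s0-q->s1; s1-p->s2; s1-q->s1; s2-p->s0; s2-q->s1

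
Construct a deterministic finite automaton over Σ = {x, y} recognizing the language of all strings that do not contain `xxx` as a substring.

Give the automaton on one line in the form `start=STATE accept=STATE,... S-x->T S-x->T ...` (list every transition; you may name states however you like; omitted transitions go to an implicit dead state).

start=A accept=A,B,C A-x->B A-y->A B-x->C B-y->A C-x->D C-y->A D-x->D D-y->D

Track partial matches of the forbidden pattern `xxx`. State D is a dead state reached once `xxx` has occurred; every other state accepts. A means no part of `xxx` is currently matched.
4 states suffice.
       x  y 
>* A   B  A 
 * B   C  A 
 * C   D  A 
   D   D  D 
(> = start, * = accepting)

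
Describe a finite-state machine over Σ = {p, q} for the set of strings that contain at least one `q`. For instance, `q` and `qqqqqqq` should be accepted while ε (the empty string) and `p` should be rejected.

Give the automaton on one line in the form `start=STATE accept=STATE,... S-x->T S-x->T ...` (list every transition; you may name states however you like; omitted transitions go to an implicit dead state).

start=S0 accept=S1,S2 S0-p->S0 S0-q->S1 S1-p->S1 S1-q->S2 S2-p->S2 S2-q->S2

Count `q`s, saturating at 2: state S0 means no `q` yet, S1 means one `q` seen, S2 means more than one. Each `q` increments (capped at S2); other symbols loop. Accept from {S1, S2}.
A 3-state machine:
        p   q  
>  S0   S0  S1 
 * S1   S1  S2 
 * S2   S2  S2 
(> = start, * = accepting)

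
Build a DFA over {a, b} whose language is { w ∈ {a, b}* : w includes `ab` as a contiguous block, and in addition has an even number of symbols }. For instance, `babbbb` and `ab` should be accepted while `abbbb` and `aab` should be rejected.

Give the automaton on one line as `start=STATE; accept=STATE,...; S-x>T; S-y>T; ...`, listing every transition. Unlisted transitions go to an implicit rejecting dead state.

start=q0; accept=q4; q0-a>q1; q0-b>q2; q1-a>q3; q1-b>q4; q2-a>q3; q2-b>q0; q3-a>q1; q3-b>q5; q4-a>q5; q4-b>q5; q5-a>q4; q5-b>q4

Build one automaton per condition and run them in lockstep. The first has 3 states tracking whether and how much of `ab` has been seen; the second has 2 states tracking the input length modulo 2. A product state is a pair (one from each), accepting exactly when both do.
6 states suffice.
        a   b  
>  q0   q1  q2 
   q1   q3  q4 
   q2   q3  q0 
   q3   q1  q5 
 * q4   q5  q5 
   q5   q4  q4 
(> = start, * = accepting)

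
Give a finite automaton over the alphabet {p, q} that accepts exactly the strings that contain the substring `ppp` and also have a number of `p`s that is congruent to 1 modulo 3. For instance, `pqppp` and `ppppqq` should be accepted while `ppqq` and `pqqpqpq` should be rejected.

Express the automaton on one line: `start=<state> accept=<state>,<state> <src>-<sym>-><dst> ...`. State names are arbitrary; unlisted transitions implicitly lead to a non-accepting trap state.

start=s0 accept=s7 s0-p->s1 s0-q->s0 s1-p->s2 s1-q->s3 s2-p->s4 s2-q->s5 s3-p->s6 s3-q->s3 s4-p->s7 s4-q->s4 s5-p->s8 s5-q->s5 s6-p->s9 s6-q->s5 s7-p->s10 s7-q->s7 s8-p->s11 s8-q->s0 s9-p->s7 s9-q->s0 s10-p->s4 s10-q->s10 s11-p->s10 s11-q->s3

Build one automaton per condition and run them in lockstep. The first has 4 states tracking whether and how much of `ppp` has been seen; the second has 3 states tracking the count of `p`s modulo 3. A product state is a pair (one from each), accepting exactly when both do.
          p    q  
>  s0     s1   s0 
   s1     s2   s3 
   s2     s4   s5 
   s3     s6   s3 
   s4     s7   s4 
   s5     s8   s5 
   s6     s9   s5 
 * s7    s10   s7 
   s8    s11   s0 
   s9     s7   s0 
   s10    s4  s10 
   s11   s10   s3 
(> = start, * = accepting)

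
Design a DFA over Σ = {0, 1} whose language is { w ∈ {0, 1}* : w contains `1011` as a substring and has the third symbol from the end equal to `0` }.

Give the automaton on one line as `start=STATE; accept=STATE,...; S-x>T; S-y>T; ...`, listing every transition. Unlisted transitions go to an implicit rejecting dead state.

Run two small machines in parallel and take their product. The first has 5 states tracking whether and how much of `1011` has been seen; the second has 15 states tracking the last 3 symbols read. A product state is a pair (one from each), accepting exactly when both do. Minimizing collapses redundant product states.
With 12 states:
       0  1 
>  A   A  B 
   B   C  B 
   C   A  D 
   D   C  E 
 * E   F  G 
   F   H  I 
   G   F  G 
   H   J  K 
   I   L  E 
 * J   J  K 
 * K   L  E 
 * L   H  I 
(> = start, * = accepting)

start=A; accept=E,J,K,L; A-0>A; A-1>B; B-0>C; B-1>B; C-0>A; C-1>D; D-0>C; D-1>E; E-0>F; E-1>G; F-0>H; F-1>I; G-0>F; G-1>G; H-0>J; H-1>K; I-0>L; I-1>E; J-0>J; J-1>K; K-0>L; K-1>E; L-0>H; L-1>I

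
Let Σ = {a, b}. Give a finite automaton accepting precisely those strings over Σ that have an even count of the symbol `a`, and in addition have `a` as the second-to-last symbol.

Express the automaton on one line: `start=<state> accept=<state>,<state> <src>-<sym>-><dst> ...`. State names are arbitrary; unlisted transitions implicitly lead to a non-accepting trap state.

start=s0 accept=s2,s4 s0-a->s1 s0-b->s0 s1-a->s2 s1-b->s3 s2-a->s1 s2-b->s4 s3-a->s5 s3-b->s3 s4-a->s1 s4-b->s0 s5-a->s1 s5-b->s4

Run two small machines in parallel and take their product. The first has 2 states tracking the count of `a`s modulo 2; the second has 7 states tracking the last 2 symbols read. A product state is a pair (one from each), accepting exactly when both do. After merging equivalent states the machine shrinks.
6 states suffice.
        a   b  
>  s0   s1  s0 
   s1   s2  s3 
 * s2   s1  s4 
   s3   s5  s3 
 * s4   s1  s0 
   s5   s1  s4 
(> = start, * = accepting)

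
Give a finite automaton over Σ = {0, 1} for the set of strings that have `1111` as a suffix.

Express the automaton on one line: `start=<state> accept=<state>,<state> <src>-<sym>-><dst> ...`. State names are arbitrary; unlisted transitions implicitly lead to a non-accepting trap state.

start=s0 accept=s4 s0-0->s0 s0-1->s1 s1-0->s0 s1-1->s2 s2-0->s0 s2-1->s3 s3-0->s0 s3-1->s4 s4-0->s0 s4-1->s4

Let each state record the length of the longest suffix of the input read so far that is also a prefix of `1111`. s1 means the last symbol is `1`; s2 means the last 2 symbols are `11`; s3 means the last 3 symbols are `111`; s4 means the last 4 symbols are `1111`. Accept only at s4, where the string currently ends in `1111`.
With 5 states:
        0   1  
>  s0   s0  s1 
   s1   s0  s2 
   s2   s0  s3 
   s3   s0  s4 
 * s4   s0  s4 
(> = start, * = accepting)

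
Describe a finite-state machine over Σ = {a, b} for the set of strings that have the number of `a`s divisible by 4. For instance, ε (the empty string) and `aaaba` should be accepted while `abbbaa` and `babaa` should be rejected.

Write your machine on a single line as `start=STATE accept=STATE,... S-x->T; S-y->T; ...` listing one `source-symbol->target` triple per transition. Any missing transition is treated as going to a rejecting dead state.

Keep the running count of `a`s modulo 4: each `a` advances along the cycle q0 → q1 → q2 → q3 → q0 while other symbols loop. Accept at q0.
A 4-state machine:
        a   b  
>* q0   q1  q0 
   q1   q2  q1 
   q2   q3  q2 
   q3   q0  q3 
(> = start, * = accepting)

start=q0; accept=q0; q0-a->q1; q0-b->q0; q1-a->q2; q1-b->q1; q2-a->q3; q2-b->q2; q3-a->q0; q3-b->q3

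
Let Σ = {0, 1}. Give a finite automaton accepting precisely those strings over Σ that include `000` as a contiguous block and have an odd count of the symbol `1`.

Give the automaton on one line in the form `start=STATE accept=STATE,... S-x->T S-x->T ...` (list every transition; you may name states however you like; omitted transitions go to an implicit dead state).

start=q0 accept=q7 q0-0->q1 q0-1->q2 q1-0->q3 q1-1->q2 q2-0->q4 q2-1->q0 q3-0->q5 q3-1->q2 q4-0->q6 q4-1->q0 q5-0->q5 q5-1->q7 q6-0->q7 q6-1->q0 q7-0->q7 q7-1->q5

Handle the two conditions separately and then intersect. The first has 4 states tracking whether and how much of `000` has been seen; the second has 2 states tracking the count of `1`s modulo 2. A product state is a pair (one from each), accepting exactly when both do.
        0   1  
>  q0   q1  q2 
   q1   q3  q2 
   q2   q4  q0 
   q3   q5  q2 
   q4   q6  q0 
   q5   q5  q7 
   q6   q7  q0 
 * q7   q7  q5 
(> = start, * = accepting)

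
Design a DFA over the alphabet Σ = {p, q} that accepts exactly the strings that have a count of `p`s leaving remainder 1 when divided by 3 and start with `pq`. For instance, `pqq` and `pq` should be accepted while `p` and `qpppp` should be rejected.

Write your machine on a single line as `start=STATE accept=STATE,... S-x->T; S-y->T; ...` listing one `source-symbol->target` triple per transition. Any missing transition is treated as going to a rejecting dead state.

Build one automaton per condition and run them in lockstep. The first has 3 states tracking the count of `p`s modulo 3; the second has 4 states tracking whether the input so far still matches the prefix `pq`. A product state is a pair (one from each), accepting exactly when both do. Minimizing collapses redundant product states.
       p  q 
>  A   B  C 
   B   C  D 
   C   C  C 
 * D   E  D 
   E   F  E 
   F   D  F 
(> = start, * = accepting)

start=A; accept=D; A-p->B; A-q->C; B-p->C; B-q->D; C-p->C; C-q->C; D-p->E; D-q->D; E-p->F; E-q->E; F-p->D; F-q->F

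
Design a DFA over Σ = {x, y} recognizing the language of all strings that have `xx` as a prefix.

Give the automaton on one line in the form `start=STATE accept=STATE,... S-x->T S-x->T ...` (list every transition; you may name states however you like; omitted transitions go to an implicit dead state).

start=q0 accept=q2 q0-x->q1 q0-y->q3 q1-x->q2 q1-y->q3 q2-x->q2 q2-y->q2 q3-x->q3 q3-y->q3

Walk along `xx` while the input agrees: from q0 take `x` to q1, and so on. Any deviation drops to the rejecting sink q3. Once q2 is reached the prefix is confirmed and every continuation is accepted.
A 4-state machine:
        x   y  
>  q0   q1  q3 
   q1   q2  q3 
 * q2   q2  q2 
   q3   q3  q3 
(> = start, * = accepting)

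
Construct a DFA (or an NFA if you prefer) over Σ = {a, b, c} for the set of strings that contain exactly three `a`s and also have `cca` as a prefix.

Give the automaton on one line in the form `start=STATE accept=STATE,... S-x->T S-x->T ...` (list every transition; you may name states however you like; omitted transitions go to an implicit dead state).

Handle the two conditions separately and then intersect. One (5 states) tracks the count of `a`s, saturating at 4; the other (5 states) tracks whether the input so far still matches the prefix `cca`. Each combined state is a pair, one component from each; accept when both components accept. Equivalent product states are then merged.
7 states suffice.
        a   b   c  
>  S0   S1  S1  S2 
   S1   S1  S1  S1 
   S2   S1  S1  S3 
   S3   S4  S1  S1 
   S4   S5  S4  S4 
   S5   S6  S5  S5 
 * S6   S1  S6  S6 
(> = start, * = accepting)

start=S0 accept=S6 S0-a->S1 S0-b->S1 S0-c->S2 S1-a->S1 S1-b->S1 S1-c->S1 S2-a->S1 S2-b->S1 S2-c->S3 S3-a->S4 S3-b->S1 S3-c->S1 S4-a->S5 S4-b->S4 S4-c->S4 S5-a->S6 S5-b->S5 S5-c->S5 S6-a->S1 S6-b->S6 S6-c->S6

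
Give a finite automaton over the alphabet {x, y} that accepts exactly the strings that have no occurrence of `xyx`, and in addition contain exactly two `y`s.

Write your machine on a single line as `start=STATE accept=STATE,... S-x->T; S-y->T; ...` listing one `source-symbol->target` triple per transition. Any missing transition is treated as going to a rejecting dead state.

start=A; accept=F,H; A-x->B; A-y->C; B-x->B; B-y->D; C-x->E; C-y->F; D-x->G; D-y->F; E-x->E; E-y->H; F-x->F; F-y->G; G-x->G; G-y->G; H-x->G; H-y->G

Build one automaton per condition and run them in lockstep. The first has 4 states tracking partial matches of the forbidden pattern `xyx`; the second has 4 states tracking the count of `y`s, saturating at 3. A product state is a pair (one from each), accepting exactly when both do. After merging equivalent states the machine shrinks.
An 8-state machine:
       x  y 
>  A   B  C 
   B   B  D 
   C   E  F 
   D   G  F 
   E   E  H 
 * F   F  G 
   G   G  G 
 * H   G  G 
(> = start, * = accepting)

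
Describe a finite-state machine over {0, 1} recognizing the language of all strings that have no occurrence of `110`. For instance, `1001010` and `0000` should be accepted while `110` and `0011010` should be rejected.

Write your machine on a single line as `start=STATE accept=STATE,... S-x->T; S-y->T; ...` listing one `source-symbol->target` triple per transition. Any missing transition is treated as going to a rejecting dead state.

This is the complement of 'contains `110`'. Use the same substring-matching states — A through D holding how much of `110` has just been matched — but flip the accepting set: everything except the trap D accepts.
With 4 states:
       0  1 
>* A   A  B 
 * B   A  C 
 * C   D  C 
   D   D  D 
(> = start, * = accepting)

start=A; accept=A,B,C; A-0->A; A-1->B; B-0->A; B-1->C; C-0->D; C-1->C; D-0->D; D-1->D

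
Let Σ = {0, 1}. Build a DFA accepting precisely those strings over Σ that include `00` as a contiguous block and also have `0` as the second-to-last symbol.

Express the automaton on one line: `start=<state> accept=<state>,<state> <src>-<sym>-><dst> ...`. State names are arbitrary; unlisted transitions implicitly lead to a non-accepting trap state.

Run two small machines in parallel and take their product. The first has 3 states tracking whether and how much of `00` has been seen; the second has 7 states tracking the last 2 symbols read. A product state is a pair (one from each), accepting exactly when both do.
With 10 states:
        0   1  
>  S0   S1  S2 
   S1   S3  S4 
   S2   S5  S6 
 * S3   S3  S7 
   S4   S5  S6 
   S5   S3  S4 
   S6   S5  S6 
 * S7   S8  S9 
   S8   S3  S7 
   S9   S8  S9 
(> = start, * = accepting)

start=S0 accept=S3,S7 S0-0->S1 S0-1->S2 S1-0->S3 S1-1->S4 S2-0->S5 S2-1->S6 S3-0->S3 S3-1->S7 S4-0->S5 S4-1->S6 S5-0->S3 S5-1->S4 S6-0->S5 S6-1->S6 S7-0->S8 S7-1->S9 S8-0->S3 S8-1->S7 S9-0->S8 S9-1->S9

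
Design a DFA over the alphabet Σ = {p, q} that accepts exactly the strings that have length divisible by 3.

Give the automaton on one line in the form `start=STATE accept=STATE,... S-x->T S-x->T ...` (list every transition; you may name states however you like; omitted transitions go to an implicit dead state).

start=S0 accept=S0 S0-p->S1 S0-q->S1 S1-p->S2 S1-q->S2 S2-p->S0 S2-q->S0

Only the length mod 3 matters, so use a 3-cycle: from any state, every input symbol moves to the next state, wrapping S2 back to S0. Mark S0 accepting.
With 3 states:
        p   q  
>* S0   S1  S1 
   S1   S2  S2 
   S2   S0  S0 
(> = start, * = accepting)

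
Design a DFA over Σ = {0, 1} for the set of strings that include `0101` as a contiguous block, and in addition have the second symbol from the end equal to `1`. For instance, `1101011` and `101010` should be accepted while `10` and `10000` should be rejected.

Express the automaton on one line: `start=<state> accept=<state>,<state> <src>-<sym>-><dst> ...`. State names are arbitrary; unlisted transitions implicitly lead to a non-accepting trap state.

Build one automaton per condition and run them in lockstep. One (5 states) tracks whether and how much of `0101` has been seen; the other (7 states) tracks the last 2 symbols read. Each combined state is a pair, one component from each; accept when both components accept.
With 12 states:
          0    1  
>  s0     s1   s2 
   s1     s3   s4 
   s2     s5   s6 
   s3     s3   s4 
   s4     s7   s6 
   s5     s3   s4 
   s6     s5   s6 
   s7     s3   s8 
   s8     s9  s10 
 * s9    s11   s8 
 * s10    s9  s10 
   s11   s11   s8 
(> = start, * = accepting)

start=s0 accept=s9,s10 s0-0->s1 s0-1->s2 s1-0->s3 s1-1->s4 s2-0->s5 s2-1->s6 s3-0->s3 s3-1->s4 s4-0->s7 s4-1->s6 s5-0->s3 s5-1->s4 s6-0->s5 s6-1->s6 s7-0->s3 s7-1->s8 s8-0->s9 s8-1->s10 s9-0->s11 s9-1->s8 s10-0->s9 s10-1->s10 s11-0->s11 s11-1->s8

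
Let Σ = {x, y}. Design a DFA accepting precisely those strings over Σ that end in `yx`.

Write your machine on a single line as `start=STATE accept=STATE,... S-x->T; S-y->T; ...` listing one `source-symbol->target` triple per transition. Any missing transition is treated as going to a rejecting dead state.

start=A; accept=C; A-x->A; A-y->B; B-x->C; B-y->B; C-x->A; C-y->B

Let each state record the length of the longest suffix of the input read so far that is also a prefix of `yx`. B means the last symbol is `y`; C means the last 2 symbols are `yx`. Accept only at C, where the string currently ends in `yx`.
3 states suffice.
       x  y 
>  A   A  B 
   B   C  B 
 * C   A  B 
(> = start, * = accepting)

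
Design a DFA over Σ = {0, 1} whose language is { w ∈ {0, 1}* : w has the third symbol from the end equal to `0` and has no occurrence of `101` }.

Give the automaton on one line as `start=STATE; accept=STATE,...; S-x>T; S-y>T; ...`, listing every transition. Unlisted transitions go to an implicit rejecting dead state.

start=A; accept=G,H,I,J; A-0>B; A-1>C; B-0>D; B-1>E; C-0>F; C-1>C; D-0>G; D-1>H; E-0>I; E-1>J; F-0>D; F-1>K; G-0>G; G-1>H; H-0>I; H-1>J; I-0>D; I-1>K; J-0>F; J-1>C; K-0>K; K-1>K

Run two small machines in parallel and take their product. One (15 states) tracks the last 3 symbols read; the other (4 states) tracks partial matches of the forbidden pattern `101`. Each combined state is a pair, one component from each; accept when both components accept. Equivalent product states are then merged.
11 states suffice.
       0  1 
>  A   B  C 
   B   D  E 
   C   F  C 
   D   G  H 
   E   I  J 
   F   D  K 
 * G   G  H 
 * H   I  J 
 * I   D  K 
 * J   F  C 
   K   K  K 
(> = start, * = accepting)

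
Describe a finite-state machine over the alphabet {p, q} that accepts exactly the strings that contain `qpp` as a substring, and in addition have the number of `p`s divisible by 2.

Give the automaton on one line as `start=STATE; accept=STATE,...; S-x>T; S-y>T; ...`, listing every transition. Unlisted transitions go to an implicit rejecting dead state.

Handle the two conditions separately and then intersect. The first has 4 states tracking whether and how much of `qpp` has been seen; the second has 2 states tracking the count of `p`s modulo 2. A product state is a pair (one from each), accepting exactly when both do.
        p   q  
>  s0   s1  s2 
   s1   s0  s3 
   s2   s4  s2 
   s3   s5  s3 
   s4   s6  s3 
   s5   s7  s2 
 * s6   s7  s6 
   s7   s6  s7 
(> = start, * = accepting)

start=s0; accept=s6; s0-p>s1; s0-q>s2; s1-p>s0; s1-q>s3; s2-p>s4; s2-q>s2; s3-p>s5; s3-q>s3; s4-p>s6; s4-q>s3; s5-p>s7; s5-q>s2; s6-p>s7; s6-q>s6; s7-p>s6; s7-q>s7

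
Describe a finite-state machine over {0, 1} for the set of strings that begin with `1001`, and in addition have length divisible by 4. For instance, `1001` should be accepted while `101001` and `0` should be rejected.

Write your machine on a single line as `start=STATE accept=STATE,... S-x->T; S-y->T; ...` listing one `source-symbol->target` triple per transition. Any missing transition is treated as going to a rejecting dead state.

start=A; accept=I; A-0->B; A-1->C; B-0->D; B-1->D; C-0->E; C-1->D; D-0->F; D-1->F; E-0->G; E-1->F; F-0->H; F-1->H; G-0->H; G-1->I; H-0->B; H-1->B; I-0->J; I-1->J; J-0->K; J-1->K; K-0->L; K-1->L; L-0->I; L-1->I

Handle the two conditions separately and then intersect. The first has 6 states tracking whether the input so far still matches the prefix `1001`; the second has 4 states tracking the input length modulo 4. A product state is a pair (one from each), accepting exactly when both do.
With 12 states:
       0  1 
>  A   B  C 
   B   D  D 
   C   E  D 
   D   F  F 
   E   G  F 
   F   H  H 
   G   H  I 
   H   B  B 
 * I   J  J 
   J   K  K 
   K   L  L 
   L   I  I 
(> = start, * = accepting)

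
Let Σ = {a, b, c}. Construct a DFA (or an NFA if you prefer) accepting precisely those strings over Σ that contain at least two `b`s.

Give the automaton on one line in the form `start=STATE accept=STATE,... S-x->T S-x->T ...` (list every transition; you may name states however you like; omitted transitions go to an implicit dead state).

start=S0 accept=S2,S3 S0-a->S0 S0-b->S1 S0-c->S0 S1-a->S1 S1-b->S2 S1-c->S1 S2-a->S2 S2-b->S3 S2-c->S2 S3-a->S3 S3-b->S3 S3-c->S3

Only the number of `b`s matters, and only up to 3. Make a chain S0 → S1 → S2 → S3 advanced by each `b` (with S3 absorbing); every other symbol self-loops. The accepting set is {S2, S3}.
        a   b   c  
>  S0   S0  S1  S0 
   S1   S1  S2  S1 
 * S2   S2  S3  S2 
 * S3   S3  S3  S3 
(> = start, * = accepting)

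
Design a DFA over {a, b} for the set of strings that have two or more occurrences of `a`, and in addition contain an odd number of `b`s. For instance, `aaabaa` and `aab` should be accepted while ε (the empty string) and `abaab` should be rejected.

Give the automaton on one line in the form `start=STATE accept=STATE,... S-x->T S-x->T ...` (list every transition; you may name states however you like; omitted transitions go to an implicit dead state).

Build one automaton per condition and run them in lockstep. The first has 4 states tracking the count of `a`s, saturating at 3; the second has 2 states tracking the count of `b`s modulo 2. A product state is a pair (one from each), accepting exactly when both do. Equivalent product states are then merged.
        a   b  
>  S0   S1  S2 
   S1   S3  S4 
   S2   S4  S0 
   S3   S3  S5 
   S4   S5  S1 
 * S5   S5  S3 
(> = start, * = accepting)

start=S0 accept=S5 S0-a->S1 S0-b->S2 S1-a->S3 S1-b->S4 S2-a->S4 S2-b->S0 S3-a->S3 S3-b->S5 S4-a->S5 S4-b->S1 S5-a->S5 S5-b->S3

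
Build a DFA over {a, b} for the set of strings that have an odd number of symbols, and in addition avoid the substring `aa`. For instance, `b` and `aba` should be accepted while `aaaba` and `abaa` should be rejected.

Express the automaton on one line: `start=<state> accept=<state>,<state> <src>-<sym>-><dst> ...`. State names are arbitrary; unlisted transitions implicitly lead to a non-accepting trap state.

Run two small machines in parallel and take their product. One (2 states) tracks the input length modulo 2; the other (3 states) tracks partial matches of the forbidden pattern `aa`. Each combined state is a pair, one component from each; accept when both components accept. After merging equivalent states the machine shrinks.
With 5 states:
        a   b  
>  q0   q1  q2 
 * q1   q3  q0 
 * q2   q4  q0 
   q3   q3  q3 
   q4   q3  q2 
(> = start, * = accepting)

start=q0 accept=q1,q2 q0-a->q1 q0-b->q2 q1-a->q3 q1-b->q0 q2-a->q4 q2-b->q0 q3-a->q3 q3-b->q3 q4-a->q3 q4-b->q2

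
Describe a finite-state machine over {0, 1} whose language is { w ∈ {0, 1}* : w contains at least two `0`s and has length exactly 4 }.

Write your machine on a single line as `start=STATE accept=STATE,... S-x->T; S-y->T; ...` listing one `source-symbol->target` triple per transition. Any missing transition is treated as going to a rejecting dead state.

start=A; accept=K,L; A-0->B; A-1->C; B-0->D; B-1->E; C-0->E; C-1->F; D-0->G; D-1->H; E-0->H; E-1->I; F-0->I; F-1->J; G-0->K; G-1->K; H-0->K; H-1->L; I-0->L; I-1->M; J-0->M; J-1->N; K-0->O; K-1->O; L-0->O; L-1->P; M-0->P; M-1->Q; N-0->Q; N-1->R; O-0->O; O-1->O; P-0->O; P-1->P; Q-0->P; Q-1->Q; R-0->Q; R-1->R

Build one automaton per condition and run them in lockstep. The first has 4 states tracking the count of `0`s, saturating at 3; the second has 6 states tracking the input length, saturating at 5. A product state is a pair (one from each), accepting exactly when both do.
       0  1 
>  A   B  C 
   B   D  E 
   C   E  F 
   D   G  H 
   E   H  I 
   F   I  J 
   G   K  K 
   H   K  L 
   I   L  M 
   J   M  N 
 * K   O  O 
 * L   O  P 
   M   P  Q 
   N   Q  R 
   O   O  O 
   P   O  P 
   Q   P  Q 
   R   Q  R 
(> = start, * = accepting)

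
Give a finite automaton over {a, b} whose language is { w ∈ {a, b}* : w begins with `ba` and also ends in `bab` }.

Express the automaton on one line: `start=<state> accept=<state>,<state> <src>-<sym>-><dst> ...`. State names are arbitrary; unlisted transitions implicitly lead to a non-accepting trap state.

start=s0 accept=s5 s0-a->s1 s0-b->s2 s1-a->s1 s1-b->s1 s2-a->s3 s2-b->s1 s3-a->s4 s3-b->s5 s4-a->s4 s4-b->s6 s5-a->s3 s5-b->s6 s6-a->s3 s6-b->s6

Run two small machines in parallel and take their product. The first has 4 states tracking whether the input so far still matches the prefix `ba`; the second has 4 states tracking how much of the suffix `bab` has currently been matched. A product state is a pair (one from each), accepting exactly when both do. Minimizing collapses redundant product states.
With 7 states:
        a   b  
>  s0   s1  s2 
   s1   s1  s1 
   s2   s3  s1 
   s3   s4  s5 
   s4   s4  s6 
 * s5   s3  s6 
   s6   s3  s6 
(> = start, * = accepting)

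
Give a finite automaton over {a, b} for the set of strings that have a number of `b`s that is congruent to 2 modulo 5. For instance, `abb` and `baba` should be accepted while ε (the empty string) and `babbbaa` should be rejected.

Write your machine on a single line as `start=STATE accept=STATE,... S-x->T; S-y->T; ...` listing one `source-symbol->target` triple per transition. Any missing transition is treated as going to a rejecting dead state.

start=S0; accept=S2; S0-a->S0; S0-b->S1; S1-a->S1; S1-b->S2; S2-a->S2; S2-b->S3; S3-a->S3; S3-b->S4; S4-a->S4; S4-b->S0

The only thing that matters is how many `b`s have appeared, reduced mod 5. Use one state per residue: S0 for 0, …, S4 for 4. Reading `b` moves to the next residue; anything else stays put. S2 is accepting.
With 5 states:
        a   b  
>  S0   S0  S1 
   S1   S1  S2 
 * S2   S2  S3 
   S3   S3  S4 
   S4   S4  S0 
(> = start, * = accepting)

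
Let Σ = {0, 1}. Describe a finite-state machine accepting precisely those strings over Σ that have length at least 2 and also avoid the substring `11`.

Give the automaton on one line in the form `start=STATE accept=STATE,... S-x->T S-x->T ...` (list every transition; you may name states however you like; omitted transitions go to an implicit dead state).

Run two small machines in parallel and take their product. One (4 states) tracks the input length, saturating at 3; the other (3 states) tracks partial matches of the forbidden pattern `11`. Each combined state is a pair, one component from each; accept when both components accept. Minimizing collapses redundant product states.
       0  1 
>  A   B  C 
   B   D  E 
   C   D  F 
 * D   D  E 
 * E   D  F 
   F   F  F 
(> = start, * = accepting)

start=A accept=D,E A-0->B A-1->C B-0->D B-1->E C-0->D C-1->F D-0->D D-1->E E-0->D E-1->F F-0->F F-1->F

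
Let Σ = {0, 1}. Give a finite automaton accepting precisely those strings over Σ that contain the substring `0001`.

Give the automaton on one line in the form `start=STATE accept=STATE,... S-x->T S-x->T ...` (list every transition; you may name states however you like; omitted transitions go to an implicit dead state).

Track how much of `0001` has been matched so far: state q0 is no progress, q4 is the absorbing accept state reached once `0001` has occurred. Intermediate states record partial matches; on a mismatch, fall back to the longest reusable overlap.
        0   1  
>  q0   q1  q0 
   q1   q2  q0 
   q2   q3  q0 
   q3   q3  q4 
 * q4   q4  q4 
(> = start, * = accepting)

start=q0 accept=q4 q0-0->q1 q0-1->q0 q1-0->q2 q1-1->q0 q2-0->q3 q2-1->q0 q3-0->q3 q3-1->q4 q4-0->q4 q4-1->q4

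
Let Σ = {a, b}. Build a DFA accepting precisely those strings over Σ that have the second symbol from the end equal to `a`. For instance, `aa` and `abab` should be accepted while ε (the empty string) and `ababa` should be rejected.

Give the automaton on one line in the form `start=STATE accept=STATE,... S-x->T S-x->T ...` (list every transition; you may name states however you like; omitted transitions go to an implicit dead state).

A DFA must remember the last 2 symbols (since which symbol is second-to-last isn't known until the input ends). Use one state per possible window of the last ≤2 symbols; accept from those whose window starts with `a`.
        a   b  
>  s0   s1  s2 
   s1   s3  s4 
   s2   s5  s6 
 * s3   s3  s4 
 * s4   s5  s6 
   s5   s3  s4 
   s6   s5  s6 
(> = start, * = accepting)

start=s0 accept=s3,s4 s0-a->s1 s0-b->s2 s1-a->s3 s1-b->s4 s2-a->s5 s2-b->s6 s3-a->s3 s3-b->s4 s4-a->s5 s4-b->s6 s5-a->s3 s5-b->s4 s6-a->s5 s6-b->s6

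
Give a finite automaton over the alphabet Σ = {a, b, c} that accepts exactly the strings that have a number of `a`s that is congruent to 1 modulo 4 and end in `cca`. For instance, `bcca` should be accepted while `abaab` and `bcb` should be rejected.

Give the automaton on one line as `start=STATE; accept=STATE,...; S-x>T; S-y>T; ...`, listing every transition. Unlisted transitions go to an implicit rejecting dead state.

start=q0; accept=q6; q0-a>q1; q0-b>q0; q0-c>q2; q1-a>q3; q1-b>q1; q1-c>q1; q2-a>q1; q2-b>q0; q2-c>q4; q3-a>q5; q3-b>q3; q3-c>q3; q4-a>q6; q4-b>q0; q4-c>q4; q5-a>q0; q5-b>q5; q5-c>q5; q6-a>q3; q6-b>q1; q6-c>q1

Run two small machines in parallel and take their product. One (4 states) tracks the count of `a`s modulo 4; the other (4 states) tracks how much of the suffix `cca` has currently been matched. Each combined state is a pair, one component from each; accept when both components accept. Equivalent product states are then merged.
7 states suffice.
        a   b   c  
>  q0   q1  q0  q2 
   q1   q3  q1  q1 
   q2   q1  q0  q4 
   q3   q5  q3  q3 
   q4   q6  q0  q4 
   q5   q0  q5  q5 
 * q6   q3  q1  q1 
(> = start, * = accepting)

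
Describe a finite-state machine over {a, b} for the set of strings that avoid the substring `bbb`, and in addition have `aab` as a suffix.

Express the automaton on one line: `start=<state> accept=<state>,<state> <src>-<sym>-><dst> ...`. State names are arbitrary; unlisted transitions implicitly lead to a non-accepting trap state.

Run two small machines in parallel and take their product. One (4 states) tracks partial matches of the forbidden pattern `bbb`; the other (4 states) tracks how much of the suffix `aab` has currently been matched. Each combined state is a pair, one component from each; accept when both components accept. Equivalent product states are then merged.
        a   b  
>  s0   s1  s2 
   s1   s3  s2 
   s2   s1  s4 
   s3   s3  s5 
   s4   s1  s6 
 * s5   s1  s4 
   s6   s6  s6 
(> = start, * = accepting)

start=s0 accept=s5 s0-a->s1 s0-b->s2 s1-a->s3 s1-b->s2 s2-a->s1 s2-b->s4 s3-a->s3 s3-b->s5 s4-a->s1 s4-b->s6 s5-a->s1 s5-b->s4 s6-a->s6 s6-b->s6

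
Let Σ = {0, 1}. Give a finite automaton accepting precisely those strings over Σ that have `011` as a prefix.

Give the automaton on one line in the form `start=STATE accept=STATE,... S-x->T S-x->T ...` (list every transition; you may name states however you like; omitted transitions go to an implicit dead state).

start=q0 accept=q3 q0-0->q1 q0-1->q4 q1-0->q4 q1-1->q2 q2-0->q4 q2-1->q3 q3-0->q3 q3-1->q3 q4-0->q4 q4-1->q4

Check the first 3 symbols one by one: q0 through q2 record how many have matched `011` so far; any wrong symbol goes to the dead state q4. After all 3 match we enter the accepting sink q3.
        0   1  
>  q0   q1  q4 
   q1   q4  q2 
   q2   q4  q3 
 * q3   q3  q3 
   q4   q4  q4 
(> = start, * = accepting)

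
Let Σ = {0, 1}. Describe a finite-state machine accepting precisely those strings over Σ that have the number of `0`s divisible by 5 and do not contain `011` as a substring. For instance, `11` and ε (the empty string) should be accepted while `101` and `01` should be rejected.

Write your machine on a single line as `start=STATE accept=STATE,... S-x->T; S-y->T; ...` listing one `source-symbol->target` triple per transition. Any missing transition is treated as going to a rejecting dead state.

Build one automaton per condition and run them in lockstep. The first has 5 states tracking the count of `0`s modulo 5; the second has 4 states tracking partial matches of the forbidden pattern `011`. A product state is a pair (one from each), accepting exactly when both do. Equivalent product states are then merged.
12 states suffice.
          0    1  
>* s0     s1   s0 
   s1     s2   s3 
   s2     s4   s5 
   s3     s2   s6 
   s4     s7   s8 
   s5     s4   s6 
   s6     s6   s6 
   s7     s9  s10 
   s8     s7   s6 
 * s9     s1  s11 
   s10    s9   s6 
 * s11    s1   s6 
(> = start, * = accepting)

start=s0; accept=s0,s9,s11; s0-0->s1; s0-1->s0; s1-0->s2; s1-1->s3; s2-0->s4; s2-1->s5; s3-0->s2; s3-1->s6; s4-0->s7; s4-1->s8; s5-0->s4; s5-1->s6; s6-0->s6; s6-1->s6; s7-0->s9; s7-1->s10; s8-0->s7; s8-1->s6; s9-0->s1; s9-1->s11; s10-0->s9; s10-1->s6; s11-0->s1; s11-1->s6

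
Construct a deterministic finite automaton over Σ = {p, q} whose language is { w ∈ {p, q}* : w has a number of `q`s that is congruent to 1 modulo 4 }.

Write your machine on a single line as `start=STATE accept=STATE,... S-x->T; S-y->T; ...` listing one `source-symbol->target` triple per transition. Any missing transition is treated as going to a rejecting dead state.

Keep the running count of `q`s modulo 4: each `q` advances along the cycle s0 → s1 → s2 → s3 → s0 while other symbols loop. Accept at s1.
A 4-state machine:
        p   q  
>  s0   s0  s1 
 * s1   s1  s2 
   s2   s2  s3 
   s3   s3  s0 
(> = start, * = accepting)

start=s0; accept=s1; s0-p->s0; s0-q->s1; s1-p->s1; s1-q->s2; s2-p->s2; s2-q->s3; s3-p->s3; s3-q->s0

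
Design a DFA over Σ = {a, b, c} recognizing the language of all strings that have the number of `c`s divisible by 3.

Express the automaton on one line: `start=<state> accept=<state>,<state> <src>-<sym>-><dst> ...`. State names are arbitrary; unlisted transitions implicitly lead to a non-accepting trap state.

Keep the running count of `c`s modulo 3: each `c` advances along the cycle S0 → S1 → S2 → S0 while other symbols loop. Accept at S0.
        a   b   c  
>* S0   S0  S0  S1 
   S1   S1  S1  S2 
   S2   S2  S2  S0 
(> = start, * = accepting)

start=S0 accept=S0 S0-a->S0 S0-b->S0 S0-c->S1 S1-a->S1 S1-b->S1 S1-c->S2 S2-a->S2 S2-b->S2 S2-c->S0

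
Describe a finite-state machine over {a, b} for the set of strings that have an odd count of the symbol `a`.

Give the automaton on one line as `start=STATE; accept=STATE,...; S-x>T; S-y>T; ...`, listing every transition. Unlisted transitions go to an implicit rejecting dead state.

Keep the running count of `a`s modulo 2: each `a` advances along the cycle S0 → S1 → S0 while other symbols loop. Accept at S1.
With 2 states:
        a   b  
>  S0   S1  S0 
 * S1   S0  S1 
(> = start, * = accepting)

start=S0; accept=S1; S0-a>S1; S0-b>S0; S1-a>S0; S1-b>S1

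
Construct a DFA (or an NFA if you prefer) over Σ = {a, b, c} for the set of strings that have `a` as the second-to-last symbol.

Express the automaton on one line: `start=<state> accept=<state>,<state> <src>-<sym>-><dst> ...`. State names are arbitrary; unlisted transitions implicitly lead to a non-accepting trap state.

Because acceptance depends on a position counted from the end, the machine has to buffer the most recent 2 symbols. Make each state the string of the last up-to-2 symbols read; on input `x` shift the window left and append `x`. Accept when the buffered window has length 2 and begins with `a`.
13 states suffice.
          a    b    c  
>  q0     q1   q2   q3 
   q1     q4   q5   q6 
   q2     q7   q8   q9 
   q3    q10  q11  q12 
 * q4     q4   q5   q6 
 * q5     q7   q8   q9 
 * q6    q10  q11  q12 
   q7     q4   q5   q6 
   q8     q7   q8   q9 
   q9    q10  q11  q12 
   q10    q4   q5   q6 
   q11    q7   q8   q9 
   q12   q10  q11  q12 
(> = start, * = accepting)

start=q0 accept=q4,q5,q6 q0-a->q1 q0-b->q2 q0-c->q3 q1-a->q4 q1-b->q5 q1-c->q6 q2-a->q7 q2-b->q8 q2-c->q9 q3-a->q10 q3-b->q11 q3-c->q12 q4-a->q4 q4-b->q5 q4-c->q6 q5-a->q7 q5-b->q8 q5-c->q9 q6-a->q10 q6-b->q11 q6-c->q12 q7-a->q4 q7-b->q5 q7-c->q6 q8-a->q7 q8-b->q8 q8-c->q9 q9-a->q10 q9-b->q11 q9-c->q12 q10-a->q4 q10-b->q5 q10-c->q6 q11-a->q7 q11-b->q8 q11-c->q9 q12-a->q10 q12-b->q11 q12-c->q12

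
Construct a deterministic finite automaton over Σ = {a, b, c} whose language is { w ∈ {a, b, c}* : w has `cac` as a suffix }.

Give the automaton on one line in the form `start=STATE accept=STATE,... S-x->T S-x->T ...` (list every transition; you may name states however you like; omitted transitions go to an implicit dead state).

start=q0 accept=q3 q0-a->q0 q0-b->q0 q0-c->q1 q1-a->q2 q1-b->q0 q1-c->q1 q2-a->q0 q2-b->q0 q2-c->q3 q3-a->q2 q3-b->q0 q3-c->q1

Let each state record the length of the longest suffix of the input read so far that is also a prefix of `cac`. q1 means the last symbol is `c`; q2 means the last 2 symbols are `ca`; q3 means the last 3 symbols are `cac`. Accept only at q3, where the string currently ends in `cac`.
4 states suffice.
        a   b   c  
>  q0   q0  q0  q1 
   q1   q2  q0  q1 
   q2   q0  q0  q3 
 * q3   q2  q0  q1 
(> = start, * = accepting)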